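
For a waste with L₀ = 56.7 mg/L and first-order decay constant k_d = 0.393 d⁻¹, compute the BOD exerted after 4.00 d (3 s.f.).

y_t = L₀(1 − e^(−k_d t)) = 56.7 × (1 − e^(−0.393×4.00))
= 56.7 × (1 − 0.2076) = 56.7 × 0.7924 = 44.93 mg/L.

y ≈ 44.9 mg/L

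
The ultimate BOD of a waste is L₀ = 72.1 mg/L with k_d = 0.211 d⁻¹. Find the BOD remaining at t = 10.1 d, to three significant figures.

L_t = L₀ e^(−k_d t) = 72.1 × e^(−0.211×10.1) = 72.1 × 0.1187 = 8.559 mg/L.

L ≈ 8.56 mg/L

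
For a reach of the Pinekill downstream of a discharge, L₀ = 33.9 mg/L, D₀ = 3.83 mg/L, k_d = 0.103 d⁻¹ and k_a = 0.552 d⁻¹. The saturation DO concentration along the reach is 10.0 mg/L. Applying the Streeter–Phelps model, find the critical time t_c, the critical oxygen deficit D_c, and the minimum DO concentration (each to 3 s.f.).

t_c ≈ 2.23 d; D_c ≈ 5.03 mg/L; min DO ≈ 4.97 mg/L

With k_a/k_d = 5.359 and 1 − D₀(k_a−k_d)/(k_d L₀) = 0.5075,
t_c = ln(5.359 × 0.5075) / (0.552 − 0.103) = ln(2.720) / 0.4490 = 1.001/0.4490 = 2.228 d.
D_c = (k_d/k_a) L₀ e^(−k_d t_c) = (0.103/0.552) × 33.9 × e^(−0.103×2.228) = 0.1866 × 33.9 × 0.7949 = 5.028 mg/L.
Minimum DO = C_s − D_c = 10.0 − 5.028 = 4.972 mg/L.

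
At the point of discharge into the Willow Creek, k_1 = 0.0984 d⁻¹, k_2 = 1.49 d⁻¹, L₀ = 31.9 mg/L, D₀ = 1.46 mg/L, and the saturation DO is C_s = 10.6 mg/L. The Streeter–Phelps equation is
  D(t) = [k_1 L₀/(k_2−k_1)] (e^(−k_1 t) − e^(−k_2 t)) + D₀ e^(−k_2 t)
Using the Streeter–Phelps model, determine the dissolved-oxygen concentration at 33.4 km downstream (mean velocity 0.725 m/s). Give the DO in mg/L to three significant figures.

DO ≈ 8.82 mg/L

Travel time t = x/v = 33.4 km / (0.725 m/s) = 33400 m / 0.725 m/s = 46070 s = 0.5332 d.
k_1 L₀/(k_2−k_1) = 0.0984×31.9/(1.49−0.0984) = 3.139/1.392 = 2.256 mg/L.
e^(−k_1 t) = e^(−0.0984×0.5332) = 0.9489; e^(−k_2 t) = e^(−1.49×0.5332) = 0.4518.
D = 2.256 × (0.9489 − 0.4518) + 1.46 × 0.4518 = 1.121 + 0.6597 = 1.781 mg/L.
DO = C_s − D = 10.6 − 1.781 = 8.819 mg/L.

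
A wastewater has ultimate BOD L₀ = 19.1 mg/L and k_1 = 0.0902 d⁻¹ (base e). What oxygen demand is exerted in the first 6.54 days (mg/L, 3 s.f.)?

y ≈ 8.51 mg/L

y_t = L₀(1 − e^(−k_1 t)) = 19.1 × (1 − e^(−0.0902×6.54))
= 19.1 × (1 − 0.5544) = 19.1 × 0.4456 = 8.511 mg/L.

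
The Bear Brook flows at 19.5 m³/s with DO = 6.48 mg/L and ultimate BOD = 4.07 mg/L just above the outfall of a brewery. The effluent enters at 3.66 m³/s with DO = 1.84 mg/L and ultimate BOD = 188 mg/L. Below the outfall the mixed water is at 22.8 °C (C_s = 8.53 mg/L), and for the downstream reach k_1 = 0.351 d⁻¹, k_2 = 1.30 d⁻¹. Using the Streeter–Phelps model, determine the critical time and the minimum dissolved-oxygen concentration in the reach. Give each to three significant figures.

Mixed DO = (19.5×6.48 + 3.66×1.84)/(19.5+3.66) = 133.1/23.16 = 5.747 mg/L.
Mixed L₀ = (19.5×4.07 + 3.66×188)/(23.16) = 767.4/23.16 = 33.14 mg/L.
Initial deficit D₀ = C_s − DO₀ = 8.53 − 5.747 = 2.783 mg/L.
t_c = (1/0.9490) ln[(1.30/0.351)(1 − 2.783×0.9490/(0.351×33.14))] = 1.054 × ln(2.863) = 1.108 d.
D_c = (0.351/1.30) × 33.14 × e^(−0.351×1.108) = 0.2700 × 33.14 × 0.6777 = 6.064 mg/L.
Minimum DO = 8.53 − 6.064 = 2.466 mg/L.

t_c ≈ 1.11 d; minimum DO ≈ 2.47 mg/L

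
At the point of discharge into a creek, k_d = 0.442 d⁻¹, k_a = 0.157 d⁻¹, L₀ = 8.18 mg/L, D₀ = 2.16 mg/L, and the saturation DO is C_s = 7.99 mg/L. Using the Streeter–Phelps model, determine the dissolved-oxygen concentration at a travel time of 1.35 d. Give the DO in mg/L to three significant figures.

DO ≈ 2.96 mg/L

k_d L₀/(k_a−k_d) = 0.442×8.18/(0.157−0.442) = 3.616/-0.2850 = -12.69 mg/L.
e^(−k_d t) = e^(−0.442×1.350) = 0.5506; e^(−k_a t) = e^(−0.157×1.350) = 0.8090.
D = -12.69 × (0.5506 − 0.8090) + 2.16 × 0.8090 = 3.278 + 1.747 = 5.025 mg/L.
DO = C_s − D = 7.99 − 5.025 = 2.965 mg/L.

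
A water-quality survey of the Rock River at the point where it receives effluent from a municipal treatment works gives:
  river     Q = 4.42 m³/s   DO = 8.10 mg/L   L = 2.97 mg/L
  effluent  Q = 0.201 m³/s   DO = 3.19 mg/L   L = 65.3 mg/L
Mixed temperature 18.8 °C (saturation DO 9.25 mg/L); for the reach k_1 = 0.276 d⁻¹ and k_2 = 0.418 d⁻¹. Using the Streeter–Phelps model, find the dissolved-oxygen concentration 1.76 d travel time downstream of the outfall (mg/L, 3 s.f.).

Mixed DO = (4.42×8.10 + 0.201×3.19)/(4.42+0.201) = 36.44/4.621 = 7.886 mg/L.
Mixed L₀ = (4.42×2.97 + 0.201×65.3)/(4.621) = 26.25/4.621 = 5.681 mg/L.
Initial deficit D₀ = C_s − DO₀ = 9.25 − 7.886 = 1.364 mg/L.
D(1.76) = [0.276×5.681/(0.418−0.276)](e^(−0.276×1.76) − e^(−0.418×1.76)) + 1.364 e^(−0.418×1.76)
= 11.04 × (0.6152 − 0.4792) + 1.364 × 0.4792 = 2.156 mg/L.
DO = 9.25 − 2.156 = 7.094 mg/L.

DO ≈ 7.09 mg/L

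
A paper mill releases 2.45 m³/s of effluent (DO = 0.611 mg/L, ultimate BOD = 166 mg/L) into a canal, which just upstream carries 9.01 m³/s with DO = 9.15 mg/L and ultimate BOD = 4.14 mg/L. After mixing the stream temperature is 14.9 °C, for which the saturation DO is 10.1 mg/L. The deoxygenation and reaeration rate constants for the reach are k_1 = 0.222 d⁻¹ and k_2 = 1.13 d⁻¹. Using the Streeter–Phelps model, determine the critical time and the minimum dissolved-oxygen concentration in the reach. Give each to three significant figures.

Mixed DO = (9.01×9.15 + 2.45×0.611)/(9.01+2.45) = 83.94/11.46 = 7.324 mg/L.
Mixed L₀ = (9.01×4.14 + 2.45×166)/(11.46) = 444.0/11.46 = 38.74 mg/L.
Initial deficit D₀ = C_s − DO₀ = 10.1 − 7.324 = 2.776 mg/L.
t_c = (1/0.9080) ln[(1.13/0.222)(1 − 2.776×0.9080/(0.222×38.74))] = 1.101 × ln(3.599) = 1.410 d.
D_c = (0.222/1.13) × 38.74 × e^(−0.222×1.410) = 0.1965 × 38.74 × 0.7312 = 5.565 mg/L.
Minimum DO = 10.1 − 5.565 = 4.535 mg/L.

t_c ≈ 1.41 d; minimum DO ≈ 4.53 mg/L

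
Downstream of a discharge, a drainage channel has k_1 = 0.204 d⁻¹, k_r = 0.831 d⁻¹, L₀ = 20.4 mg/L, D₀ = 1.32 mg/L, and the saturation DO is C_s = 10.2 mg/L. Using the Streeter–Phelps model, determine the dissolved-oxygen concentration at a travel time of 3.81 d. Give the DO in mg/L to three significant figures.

k_1 L₀/(k_r−k_1) = 0.204×20.4/(0.831−0.204) = 4.162/0.6270 = 6.637 mg/L.
e^(−k_1 t) = e^(−0.204×3.810) = 0.4597; e^(−k_r t) = e^(−0.831×3.810) = 0.04217.
D = 6.637 × (0.4597 − 0.04217) + 1.32 × 0.04217 = 2.771 + 0.05566 = 2.827 mg/L.
DO = C_s − D = 10.2 − 2.827 = 7.373 mg/L.

DO ≈ 7.37 mg/L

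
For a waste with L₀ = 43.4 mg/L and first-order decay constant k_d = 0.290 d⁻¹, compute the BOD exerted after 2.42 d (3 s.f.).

y_t = L₀(1 − e^(−k_d t)) = 43.4 × (1 − e^(−0.290×2.42))
= 43.4 × (1 − 0.4957) = 43.4 × 0.5043 = 21.89 mg/L.

y ≈ 21.9 mg/L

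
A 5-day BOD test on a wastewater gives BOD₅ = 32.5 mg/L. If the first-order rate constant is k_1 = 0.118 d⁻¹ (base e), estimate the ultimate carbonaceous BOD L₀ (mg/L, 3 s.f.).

BOD₅ = L₀(1 − e^(−5k_1)) ⇒ L₀ = BOD₅ / (1 − e^(−5×0.118))
= 32.5 / (1 − 0.5543) = 32.5 / 0.4457 = 72.92 mg/L.

L₀ ≈ 72.9 mg/L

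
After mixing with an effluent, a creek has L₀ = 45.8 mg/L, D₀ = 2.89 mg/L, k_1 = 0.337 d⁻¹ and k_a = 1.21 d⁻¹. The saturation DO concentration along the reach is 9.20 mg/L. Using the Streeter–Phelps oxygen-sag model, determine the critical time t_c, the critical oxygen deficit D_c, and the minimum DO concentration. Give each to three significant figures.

With k_a/k_1 = 3.591 and 1 − D₀(k_a−k_1)/(k_1 L₀) = 0.8365,
t_c = ln(3.591 × 0.8365) / (1.21 − 0.337) = ln(3.004) / 0.8730 = 1.100/0.8730 = 1.260 d.
L(t_c) = L₀ e^(−k_1 t_c) = 45.8 × 0.6541 = 29.96 mg/L, and at the critical point k_a D_c = k_1 L, so D_c = (0.337/1.21) × 29.96 = 8.343 mg/L.
Minimum DO = C_s − D_c = 9.20 − 8.343 = 0.8569 mg/L.

t_c ≈ 1.26 d; D_c ≈ 8.34 mg/L; min DO ≈ 0.857 mg/L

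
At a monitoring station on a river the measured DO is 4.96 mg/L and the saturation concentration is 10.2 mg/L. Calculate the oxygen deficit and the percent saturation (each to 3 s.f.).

D = C_s − C = 10.2 − 4.96 = 5.24 mg/L.
% saturation = 4.96/10.2 × 100 = 48.6 %.

D ≈ 5.24 mg/L; 48.6 % saturation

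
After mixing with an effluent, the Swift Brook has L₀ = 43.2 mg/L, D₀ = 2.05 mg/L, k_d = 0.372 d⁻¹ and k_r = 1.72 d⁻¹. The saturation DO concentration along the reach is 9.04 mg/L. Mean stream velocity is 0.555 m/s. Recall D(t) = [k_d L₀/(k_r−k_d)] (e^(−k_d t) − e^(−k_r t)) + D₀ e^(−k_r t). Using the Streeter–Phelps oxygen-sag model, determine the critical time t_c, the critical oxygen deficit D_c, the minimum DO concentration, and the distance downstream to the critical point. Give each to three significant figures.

With k_r/k_d = 4.624 and 1 − D₀(k_r−k_d)/(k_d L₀) = 0.8280,
t_c = ln(4.624 × 0.8280) / (1.72 − 0.372) = ln(3.829) / 1.348 = 1.342/1.348 = 0.9959 d.
D_c = (k_d/k_r) L₀ e^(−k_d t_c) = (0.372/1.72) × 43.2 × e^(−0.372×0.9959) = 0.2163 × 43.2 × 0.6904 = 6.451 mg/L.
Minimum DO = C_s − D_c = 9.04 − 6.451 = 2.589 mg/L.
x_c = v t_c = 0.555 m/s × 0.9959 d × 86400 s/d = 47760 m ≈ 47.8 km.

t_c ≈ 0.996 d; D_c ≈ 6.45 mg/L; min DO ≈ 2.59 mg/L; x_c ≈ 47.8 km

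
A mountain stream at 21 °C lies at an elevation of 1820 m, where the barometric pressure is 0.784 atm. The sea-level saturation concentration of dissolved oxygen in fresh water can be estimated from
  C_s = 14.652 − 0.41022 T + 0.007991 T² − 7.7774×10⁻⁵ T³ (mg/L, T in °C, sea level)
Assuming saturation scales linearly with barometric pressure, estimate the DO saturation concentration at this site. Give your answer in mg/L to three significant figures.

At sea level: C_s = 14.652 − 0.41022×21 + 0.007991×21² − 7.7774×10⁻⁵×21³ = 8.841 mg/L.
Pressure correction: C_s' = 8.841 × 0.784 = 6.931 mg/L.

C_s ≈ 6.93 mg/L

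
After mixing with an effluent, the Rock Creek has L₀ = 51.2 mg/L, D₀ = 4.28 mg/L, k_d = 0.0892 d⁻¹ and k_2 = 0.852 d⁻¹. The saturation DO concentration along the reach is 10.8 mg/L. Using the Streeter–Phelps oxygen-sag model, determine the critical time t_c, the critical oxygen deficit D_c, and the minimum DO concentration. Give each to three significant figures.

t_c ≈ 1.31 d; D_c ≈ 4.77 mg/L; min DO ≈ 6.03 mg/L

At the critical point dD/dt = 0, so k_d L₀ e^(−k_d t) = k_2 D. Substituting D(t) from the Streeter–Phelps equation and solving for t gives
t_c = ln[(k_2/k_d)(1 − D₀(k_2−k_d)/(k_d L₀))] / (k_2−k_d).
Here k_2−k_d = 0.7628 d⁻¹ and 1 − D₀(k_2−k_d)/(k_d L₀) = 1 − 4.28×0.7628/(0.0892×51.2) = 0.2851, so
t_c = ln(9.552 × 0.2851) / 0.7628 = 1.002 / 0.7628 = 1.314 d.
L(t_c) = L₀ e^(−k_d t_c) = 51.2 × 0.8894 = 45.54 mg/L, and at the critical point k_2 D_c = k_d L, so D_c = (0.0892/0.852) × 45.54 = 4.768 mg/L.
Minimum DO = C_s − D_c = 10.8 − 4.768 = 6.032 mg/L.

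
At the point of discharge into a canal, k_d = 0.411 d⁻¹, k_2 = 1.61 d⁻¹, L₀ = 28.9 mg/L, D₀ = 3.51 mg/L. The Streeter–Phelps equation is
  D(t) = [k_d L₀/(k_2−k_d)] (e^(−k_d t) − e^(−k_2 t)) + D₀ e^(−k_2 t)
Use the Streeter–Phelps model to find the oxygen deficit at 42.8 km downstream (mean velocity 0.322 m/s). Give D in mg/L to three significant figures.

Travel time t = x/v = 42.8 km / (0.322 m/s) = 42800 m / 0.322 m/s = 132900 s = 1.538 d.
k_d L₀/(k_2−k_d) = 0.411×28.9/(1.61−0.411) = 11.88/1.199 = 9.907 mg/L.
e^(−k_d t) = e^(−0.411×1.538) = 0.5314; e^(−k_2 t) = e^(−1.61×1.538) = 0.08401.
D = 9.907 × (0.5314 − 0.08401) + 3.51 × 0.08401 = 4.432 + 0.2949 = 4.727 mg/L.

D ≈ 4.73 mg/L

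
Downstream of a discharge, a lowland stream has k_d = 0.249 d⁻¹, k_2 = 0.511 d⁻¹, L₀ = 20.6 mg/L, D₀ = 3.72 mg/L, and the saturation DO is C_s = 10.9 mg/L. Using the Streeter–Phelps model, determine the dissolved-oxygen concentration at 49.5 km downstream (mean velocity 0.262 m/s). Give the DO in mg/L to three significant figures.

DO ≈ 4.73 mg/L

Travel time t = x/v = 49.5 km / (0.262 m/s) = 49500 m / 0.262 m/s = 188900 s = 2.187 d.
k_d L₀/(k_2−k_d) = 0.249×20.6/(0.511−0.249) = 5.129/0.2620 = 19.58 mg/L.
e^(−k_d t) = e^(−0.249×2.187) = 0.5801; e^(−k_2 t) = e^(−0.511×2.187) = 0.3271.
D = 19.58 × (0.5801 − 0.3271) + 3.72 × 0.3271 = 4.953 + 1.217 = 6.170 mg/L.
DO = C_s − D = 10.9 − 6.170 = 4.730 mg/L.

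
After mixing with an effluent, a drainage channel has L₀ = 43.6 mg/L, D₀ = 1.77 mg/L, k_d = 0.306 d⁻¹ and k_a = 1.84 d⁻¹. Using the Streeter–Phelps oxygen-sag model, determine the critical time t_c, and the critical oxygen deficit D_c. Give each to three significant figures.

t_c ≈ 1.02 d; D_c ≈ 5.31 mg/L

t_c = [1/(k_a−k_d)] ln[(k_a/k_d)(1 − D₀(k_a−k_d)/(k_d L₀))]
= [1/(1.84−0.306)] ln[(1.84/0.306)(1 − 1.77×1.534/(0.306×43.6))]
= (1/1.534) ln[6.013 × 0.7965] = 0.6519 × ln(4.789) = 0.6519 × 1.566 = 1.021 d.
L(t_c) = L₀ e^(−k_d t_c) = 43.6 × 0.7316 = 31.90 mg/L, and at the critical point k_a D_c = k_d L, so D_c = (0.306/1.84) × 31.90 = 5.305 mg/L.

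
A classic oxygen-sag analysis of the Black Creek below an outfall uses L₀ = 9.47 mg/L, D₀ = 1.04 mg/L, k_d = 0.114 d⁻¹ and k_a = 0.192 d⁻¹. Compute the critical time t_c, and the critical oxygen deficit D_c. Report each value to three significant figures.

At the critical point dD/dt = 0, so k_d L₀ e^(−k_d t) = k_a D. Substituting D(t) from the Streeter–Phelps equation and solving for t gives
t_c = ln[(k_a/k_d)(1 − D₀(k_a−k_d)/(k_d L₀))] / (k_a−k_d).
Here k_a−k_d = 0.07800 d⁻¹ and 1 − D₀(k_a−k_d)/(k_d L₀) = 1 − 1.04×0.07800/(0.114×9.47) = 0.9249, so
t_c = ln(1.684 × 0.9249) / 0.07800 = 0.4432 / 0.07800 = 5.682 d.
D_c = (k_d/k_a) L₀ e^(−k_d t_c) = (0.114/0.192) × 9.47 × e^(−0.114×5.682) = 0.5938 × 9.47 × 0.5232 = 2.942 mg/L.

t_c ≈ 5.68 d; D_c ≈ 2.94 mg/L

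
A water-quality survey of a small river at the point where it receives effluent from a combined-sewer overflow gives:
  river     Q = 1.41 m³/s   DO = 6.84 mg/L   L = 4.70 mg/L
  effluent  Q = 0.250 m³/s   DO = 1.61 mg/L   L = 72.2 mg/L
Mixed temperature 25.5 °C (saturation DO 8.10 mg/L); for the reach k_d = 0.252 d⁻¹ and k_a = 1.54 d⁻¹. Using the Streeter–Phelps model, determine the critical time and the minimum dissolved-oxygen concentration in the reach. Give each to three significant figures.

Mixed DO = (1.41×6.84 + 0.250×1.61)/(1.41+0.250) = 10.05/1.660 = 6.052 mg/L.
Mixed L₀ = (1.41×4.70 + 0.250×72.2)/(1.660) = 24.68/1.660 = 14.87 mg/L.
Initial deficit D₀ = C_s − DO₀ = 8.10 − 6.052 = 2.048 mg/L.
t_c = (1/1.288) ln[(1.54/0.252)(1 − 2.048×1.288/(0.252×14.87))] = 0.7764 × ln(1.809) = 0.4601 d.
D_c = (0.252/1.54) × 14.87 × e^(−0.252×0.4601) = 0.1636 × 14.87 × 0.8905 = 2.166 mg/L.
Minimum DO = 8.10 − 2.166 = 5.934 mg/L.

t_c ≈ 0.460 d; minimum DO ≈ 5.93 mg/L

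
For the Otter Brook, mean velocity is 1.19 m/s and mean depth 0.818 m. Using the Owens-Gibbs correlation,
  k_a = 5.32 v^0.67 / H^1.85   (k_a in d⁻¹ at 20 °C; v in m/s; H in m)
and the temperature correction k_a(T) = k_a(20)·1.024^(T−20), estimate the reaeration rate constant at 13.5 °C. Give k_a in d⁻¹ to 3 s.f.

k_a ≈ 7.43 d⁻¹

k_a(20) = 5.32 × 1.19^0.67 / 0.818^1.85 = 5.32 × 1.124 / 0.6896 = 8.668 d⁻¹.
k_a(13.5) = 8.668 × 1.024^(13.5−20) = 8.668 × 0.8571 = 7.430 d⁻¹.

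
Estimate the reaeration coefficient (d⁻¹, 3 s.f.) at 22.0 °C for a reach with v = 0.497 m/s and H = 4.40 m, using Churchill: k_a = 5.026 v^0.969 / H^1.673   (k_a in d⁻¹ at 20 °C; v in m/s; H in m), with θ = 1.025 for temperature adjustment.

k_a ≈ 0.225 d⁻¹

k_a(20) = 5.026 × 0.497^0.969 / 4.40^1.673 = 5.026 × 0.5079 / 11.93 = 0.2140 d⁻¹.
k_a(22.0) = 0.2140 × 1.025^(22.0−20) = 0.2140 × 1.051 = 0.2249 d⁻¹.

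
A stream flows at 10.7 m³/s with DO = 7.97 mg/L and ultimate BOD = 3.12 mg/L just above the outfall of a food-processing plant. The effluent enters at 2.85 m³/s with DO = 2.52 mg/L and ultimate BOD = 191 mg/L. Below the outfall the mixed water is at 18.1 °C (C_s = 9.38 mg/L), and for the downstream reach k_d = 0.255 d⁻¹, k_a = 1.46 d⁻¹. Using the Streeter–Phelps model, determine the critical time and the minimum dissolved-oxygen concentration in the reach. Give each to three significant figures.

Mixed DO = (10.7×7.97 + 2.85×2.52)/(10.7+2.85) = 92.46/13.55 = 6.824 mg/L.
Mixed L₀ = (10.7×3.12 + 2.85×191)/(13.55) = 577.7/13.55 = 42.64 mg/L.
Initial deficit D₀ = C_s − DO₀ = 9.38 − 6.824 = 2.556 mg/L.
t_c = (1/1.205) ln[(1.46/0.255)(1 − 2.556×1.205/(0.255×42.64))] = 0.8299 × ln(4.103) = 1.172 d.
D_c = (0.255/1.46) × 42.64 × e^(−0.255×1.172) = 0.1747 × 42.64 × 0.7417 = 5.524 mg/L.
Minimum DO = 9.38 − 5.524 = 3.856 mg/L.

t_c ≈ 1.17 d; minimum DO ≈ 3.86 mg/L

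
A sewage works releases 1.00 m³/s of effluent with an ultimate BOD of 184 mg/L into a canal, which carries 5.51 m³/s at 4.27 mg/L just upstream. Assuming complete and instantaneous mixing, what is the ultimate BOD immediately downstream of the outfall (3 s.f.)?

Flow-weighted mixing: C = (Q_r C_r + Q_w C_w)/(Q_r + Q_w)
= (5.51×4.27 + 1.00×184)/(5.51 + 1.00) = 207.5/6.510 = 31.88 mg/L.

31.9 mg/L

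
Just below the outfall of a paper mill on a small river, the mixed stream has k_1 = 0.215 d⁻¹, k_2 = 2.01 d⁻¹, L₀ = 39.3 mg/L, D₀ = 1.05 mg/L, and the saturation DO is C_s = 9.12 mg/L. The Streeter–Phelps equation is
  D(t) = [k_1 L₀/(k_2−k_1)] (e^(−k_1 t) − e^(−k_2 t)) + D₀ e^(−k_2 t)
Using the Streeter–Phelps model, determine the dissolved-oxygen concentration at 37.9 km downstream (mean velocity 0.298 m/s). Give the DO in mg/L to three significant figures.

DO ≈ 5.88 mg/L

Travel time t = x/v = 37.9 km / (0.298 m/s) = 37900 m / 0.298 m/s = 127200 s = 1.472 d.
k_1 L₀/(k_2−k_1) = 0.215×39.3/(2.01−0.215) = 8.449/1.795 = 4.707 mg/L.
e^(−k_1 t) = e^(−0.215×1.472) = 0.7287; e^(−k_2 t) = e^(−2.01×1.472) = 0.05188.
D = 4.707 × (0.7287 − 0.05188) + 1.05 × 0.05188 = 3.186 + 0.05448 = 3.240 mg/L.
DO = C_s − D = 9.12 − 3.240 = 5.880 mg/L.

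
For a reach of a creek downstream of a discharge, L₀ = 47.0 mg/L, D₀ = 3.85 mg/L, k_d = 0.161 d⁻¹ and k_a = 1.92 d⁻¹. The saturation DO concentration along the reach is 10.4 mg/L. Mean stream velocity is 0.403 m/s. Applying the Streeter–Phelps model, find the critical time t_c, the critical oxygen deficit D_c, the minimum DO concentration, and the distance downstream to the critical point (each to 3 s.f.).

With k_a/k_d = 11.93 and 1 − D₀(k_a−k_d)/(k_d L₀) = 0.1050,
t_c = ln(11.93 × 0.1050) / (1.92 − 0.161) = ln(1.253) / 1.759 = 0.2253/1.759 = 0.1281 d.
L(t_c) = L₀ e^(−k_d t_c) = 47.0 × 0.9796 = 46.04 mg/L, and at the critical point k_a D_c = k_d L, so D_c = (0.161/1.92) × 46.04 = 3.861 mg/L.
Minimum DO = C_s − D_c = 10.4 − 3.861 = 6.539 mg/L.
x_c = v t_c = 0.403 m/s × 0.1281 d × 86400 s/d = 4459 m ≈ 4.46 km.

t_c ≈ 0.128 d; D_c ≈ 3.86 mg/L; min DO ≈ 6.54 mg/L; x_c ≈ 4.46 km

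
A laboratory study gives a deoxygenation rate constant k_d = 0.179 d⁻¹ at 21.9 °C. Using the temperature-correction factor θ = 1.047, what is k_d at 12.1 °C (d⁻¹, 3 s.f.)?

k_d(T₂) = k_d(T₁) · θ^(T₂−T₁) = 0.179 × 1.047^(12.1−21.9)
= 0.179 × 1.047^-9.80 = 0.179 × 0.6376 = 0.1141 d⁻¹.

k_d ≈ 0.114 d⁻¹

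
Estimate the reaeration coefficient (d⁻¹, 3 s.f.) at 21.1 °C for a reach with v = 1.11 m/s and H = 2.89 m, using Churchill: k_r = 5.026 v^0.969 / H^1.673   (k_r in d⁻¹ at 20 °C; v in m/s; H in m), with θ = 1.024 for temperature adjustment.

k_r ≈ 0.967 d⁻¹

k_r(20) = 5.026 × 1.11^0.969 / 2.89^1.673 = 5.026 × 1.106 / 5.903 = 0.9420 d⁻¹.
k_r(21.1) = 0.9420 × 1.024^(21.1−20) = 0.9420 × 1.026 = 0.9669 d⁻¹.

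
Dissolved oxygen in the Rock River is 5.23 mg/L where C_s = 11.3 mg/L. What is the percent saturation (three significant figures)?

46.3 % saturation

% saturation = C/C_s × 100 = 5.23/11.3 × 100 = 46.3 %.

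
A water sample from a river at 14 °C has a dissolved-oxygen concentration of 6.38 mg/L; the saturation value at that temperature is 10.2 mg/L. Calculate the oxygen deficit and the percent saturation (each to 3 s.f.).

D ≈ 3.82 mg/L; 62.5 % saturation

D = C_s − C = 10.2 − 6.38 = 3.82 mg/L.
% saturation = 6.38/10.2 × 100 = 62.5 %.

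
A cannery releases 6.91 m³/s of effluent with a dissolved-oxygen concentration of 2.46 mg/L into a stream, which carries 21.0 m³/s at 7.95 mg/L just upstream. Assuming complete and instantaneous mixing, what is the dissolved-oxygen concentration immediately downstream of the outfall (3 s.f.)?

Flow-weighted mixing: C = (Q_r C_r + Q_w C_w)/(Q_r + Q_w)
= (21.0×7.95 + 6.91×2.46)/(21.0 + 6.91) = 183.9/27.91 = 6.591 mg/L.

6.59 mg/L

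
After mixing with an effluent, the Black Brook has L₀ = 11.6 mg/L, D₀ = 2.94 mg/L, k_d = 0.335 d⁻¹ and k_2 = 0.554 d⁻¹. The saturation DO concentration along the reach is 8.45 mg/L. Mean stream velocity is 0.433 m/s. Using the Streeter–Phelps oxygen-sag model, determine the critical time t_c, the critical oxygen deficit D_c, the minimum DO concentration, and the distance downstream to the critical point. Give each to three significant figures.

With k_2/k_d = 1.654 and 1 − D₀(k_2−k_d)/(k_d L₀) = 0.8343,
t_c = ln(1.654 × 0.8343) / (0.554 − 0.335) = ln(1.380) / 0.2190 = 0.3219/0.2190 = 1.470 d.
L(t_c) = L₀ e^(−k_d t_c) = 11.6 × 0.6112 = 7.090 mg/L, and at the critical point k_2 D_c = k_d L, so D_c = (0.335/0.554) × 7.090 = 4.287 mg/L.
Minimum DO = C_s − D_c = 8.45 − 4.287 = 4.163 mg/L.
x_c = v t_c = 0.433 m/s × 1.470 d × 86400 s/d = 54990 m ≈ 55.0 km.

t_c ≈ 1.47 d; D_c ≈ 4.29 mg/L; min DO ≈ 4.16 mg/L; x_c ≈ 55.0 km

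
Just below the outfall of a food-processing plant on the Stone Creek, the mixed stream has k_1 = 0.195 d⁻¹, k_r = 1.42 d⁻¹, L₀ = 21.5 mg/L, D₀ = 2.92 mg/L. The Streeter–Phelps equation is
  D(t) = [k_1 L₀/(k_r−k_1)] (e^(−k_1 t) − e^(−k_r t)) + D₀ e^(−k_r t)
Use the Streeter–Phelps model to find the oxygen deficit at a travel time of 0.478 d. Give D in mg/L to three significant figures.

k_1 L₀/(k_r−k_1) = 0.195×21.5/(1.42−0.195) = 4.192/1.225 = 3.422 mg/L.
e^(−k_1 t) = e^(−0.195×0.4780) = 0.9110; e^(−k_r t) = e^(−1.42×0.4780) = 0.5072.
D = 3.422 × (0.9110 − 0.5072) + 2.92 × 0.5072 = 1.382 + 1.481 = 2.863 mg/L.

D ≈ 2.86 mg/L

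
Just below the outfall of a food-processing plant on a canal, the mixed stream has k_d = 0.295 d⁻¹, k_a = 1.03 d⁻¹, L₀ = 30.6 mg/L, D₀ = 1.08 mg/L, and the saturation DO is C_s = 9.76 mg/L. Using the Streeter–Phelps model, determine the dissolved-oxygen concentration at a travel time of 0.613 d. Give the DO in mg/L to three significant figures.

k_d L₀/(k_a−k_d) = 0.295×30.6/(1.03−0.295) = 9.027/0.7350 = 12.28 mg/L.
e^(−k_d t) = e^(−0.295×0.6130) = 0.8346; e^(−k_a t) = e^(−1.03×0.6130) = 0.5319.
D = 12.28 × (0.8346 − 0.5319) + 1.08 × 0.5319 = 3.718 + 0.5744 = 4.292 mg/L.
DO = C_s − D = 9.76 − 4.292 = 5.468 mg/L.

DO ≈ 5.47 mg/L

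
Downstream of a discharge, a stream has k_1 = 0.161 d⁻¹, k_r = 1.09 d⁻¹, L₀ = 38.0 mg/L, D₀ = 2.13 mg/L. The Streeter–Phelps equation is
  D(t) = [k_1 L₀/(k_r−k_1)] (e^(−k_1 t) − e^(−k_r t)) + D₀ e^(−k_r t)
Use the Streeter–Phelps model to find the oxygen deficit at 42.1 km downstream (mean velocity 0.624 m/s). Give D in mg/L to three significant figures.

Travel time t = x/v = 42.1 km / (0.624 m/s) = 42100 m / 0.624 m/s = 67470 s = 0.7809 d.
k_1 L₀/(k_r−k_1) = 0.161×38.0/(1.09−0.161) = 6.118/0.9290 = 6.586 mg/L.
e^(−k_1 t) = e^(−0.161×0.7809) = 0.8819; e^(−k_r t) = e^(−1.09×0.7809) = 0.4269.
D = 6.586 × (0.8819 − 0.4269) + 2.13 × 0.4269 = 2.996 + 0.9093 = 3.905 mg/L.

D ≈ 3.91 mg/L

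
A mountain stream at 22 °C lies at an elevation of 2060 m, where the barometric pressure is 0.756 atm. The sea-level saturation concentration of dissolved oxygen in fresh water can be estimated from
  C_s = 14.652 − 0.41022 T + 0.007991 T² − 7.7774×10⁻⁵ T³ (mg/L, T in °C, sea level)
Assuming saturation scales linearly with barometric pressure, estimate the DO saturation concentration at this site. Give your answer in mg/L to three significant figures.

At sea level: C_s = 14.652 − 0.41022×22 + 0.007991×22² − 7.7774×10⁻⁵×22³ = 8.667 mg/L.
Pressure correction: C_s' = 8.667 × 0.756 = 6.552 mg/L.

C_s ≈ 6.55 mg/L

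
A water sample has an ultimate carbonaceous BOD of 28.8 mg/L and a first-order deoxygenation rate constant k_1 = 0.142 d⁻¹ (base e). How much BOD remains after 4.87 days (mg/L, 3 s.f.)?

L ≈ 14.4 mg/L

L_t = L₀ e^(−k_1 t) = 28.8 × e^(−0.142×4.87) = 28.8 × 0.5008 = 14.42 mg/L.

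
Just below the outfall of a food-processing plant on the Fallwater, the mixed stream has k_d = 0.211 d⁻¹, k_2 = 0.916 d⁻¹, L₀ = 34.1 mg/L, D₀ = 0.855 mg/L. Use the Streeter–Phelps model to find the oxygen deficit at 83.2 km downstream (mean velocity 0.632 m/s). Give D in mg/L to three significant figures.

D ≈ 5.08 mg/L

Travel time t = x/v = 83.2 km / (0.632 m/s) = 83200 m / 0.632 m/s = 131600 s = 1.524 d.
k_d L₀/(k_2−k_d) = 0.211×34.1/(0.916−0.211) = 7.195/0.7050 = 10.21 mg/L.
e^(−k_d t) = e^(−0.211×1.524) = 0.7251; e^(−k_2 t) = e^(−0.916×1.524) = 0.2477.
D = 10.21 × (0.7251 − 0.2477) + 0.855 × 0.2477 = 4.872 + 0.2118 = 5.084 mg/L.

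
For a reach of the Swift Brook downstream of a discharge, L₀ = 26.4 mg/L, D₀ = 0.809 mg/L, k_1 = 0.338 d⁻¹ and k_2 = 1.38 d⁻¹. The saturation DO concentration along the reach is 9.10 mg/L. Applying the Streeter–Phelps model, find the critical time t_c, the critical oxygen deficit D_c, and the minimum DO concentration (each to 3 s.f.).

With k_2/k_1 = 4.083 and 1 − D₀(k_2−k_1)/(k_1 L₀) = 0.9055,
t_c = ln(4.083 × 0.9055) / (1.38 − 0.338) = ln(3.697) / 1.042 = 1.308/1.042 = 1.255 d.
D_c = (k_1/k_2) L₀ e^(−k_1 t_c) = (0.338/1.38) × 26.4 × e^(−0.338×1.255) = 0.2449 × 26.4 × 0.6543 = 4.231 mg/L.
Minimum DO = C_s − D_c = 9.10 − 4.231 = 4.869 mg/L.

t_c ≈ 1.25 d; D_c ≈ 4.23 mg/L; min DO ≈ 4.87 mg/L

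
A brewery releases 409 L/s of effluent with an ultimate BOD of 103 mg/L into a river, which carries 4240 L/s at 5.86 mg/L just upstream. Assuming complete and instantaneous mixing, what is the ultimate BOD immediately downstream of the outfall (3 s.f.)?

14.4 mg/L

Flow-weighted mixing: C = (Q_r C_r + Q_w C_w)/(Q_r + Q_w)
= (4240×5.86 + 409×103)/(4240 + 409) = 66970/4649 = 14.41 mg/L.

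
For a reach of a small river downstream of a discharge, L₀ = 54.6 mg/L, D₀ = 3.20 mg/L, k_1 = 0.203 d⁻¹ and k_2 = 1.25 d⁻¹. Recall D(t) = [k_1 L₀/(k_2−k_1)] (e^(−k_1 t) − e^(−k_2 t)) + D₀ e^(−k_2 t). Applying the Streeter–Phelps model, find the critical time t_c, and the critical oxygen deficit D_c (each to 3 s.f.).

At the critical point dD/dt = 0, so k_1 L₀ e^(−k_1 t) = k_2 D. Substituting D(t) from the Streeter–Phelps equation and solving for t gives
t_c = ln[(k_2/k_1)(1 − D₀(k_2−k_1)/(k_1 L₀))] / (k_2−k_1).
Here k_2−k_1 = 1.047 d⁻¹ and 1 − D₀(k_2−k_1)/(k_1 L₀) = 1 − 3.20×1.047/(0.203×54.6) = 0.6977, so
t_c = ln(6.158 × 0.6977) / 1.047 = 1.458 / 1.047 = 1.392 d.
L(t_c) = L₀ e^(−k_1 t_c) = 54.6 × 0.7538 = 41.16 mg/L, and at the critical point k_2 D_c = k_1 L, so D_c = (0.203/1.25) × 41.16 = 6.684 mg/L.

t_c ≈ 1.39 d; D_c ≈ 6.68 mg/L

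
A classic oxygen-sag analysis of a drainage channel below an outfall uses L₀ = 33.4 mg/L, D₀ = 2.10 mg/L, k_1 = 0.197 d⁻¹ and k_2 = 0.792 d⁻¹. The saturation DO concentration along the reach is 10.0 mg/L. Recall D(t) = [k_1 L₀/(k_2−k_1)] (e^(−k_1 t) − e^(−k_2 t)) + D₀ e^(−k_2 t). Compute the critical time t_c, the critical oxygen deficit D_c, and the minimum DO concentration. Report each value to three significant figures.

t_c ≈ 1.98 d; D_c ≈ 5.62 mg/L; min DO ≈ 4.38 mg/L

At the critical point dD/dt = 0, so k_1 L₀ e^(−k_1 t) = k_2 D. Substituting D(t) from the Streeter–Phelps equation and solving for t gives
t_c = ln[(k_2/k_1)(1 − D₀(k_2−k_1)/(k_1 L₀))] / (k_2−k_1).
Here k_2−k_1 = 0.5950 d⁻¹ and 1 − D₀(k_2−k_1)/(k_1 L₀) = 1 − 2.10×0.5950/(0.197×33.4) = 0.8101, so
t_c = ln(4.020 × 0.8101) / 0.5950 = 1.181 / 0.5950 = 1.984 d.
D_c = (k_1/k_2) L₀ e^(−k_1 t_c) = (0.197/0.792) × 33.4 × e^(−0.197×1.984) = 0.2487 × 33.4 × 0.6764 = 5.620 mg/L.
Minimum DO = C_s − D_c = 10.0 − 5.620 = 4.380 mg/L.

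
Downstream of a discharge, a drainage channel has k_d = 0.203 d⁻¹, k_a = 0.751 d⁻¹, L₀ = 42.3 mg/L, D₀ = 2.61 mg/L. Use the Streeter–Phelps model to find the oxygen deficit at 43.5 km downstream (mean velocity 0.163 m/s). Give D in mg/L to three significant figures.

Travel time t = x/v = 43.5 km / (0.163 m/s) = 43500 m / 0.163 m/s = 266900 s = 3.089 d.
k_d L₀/(k_a−k_d) = 0.203×42.3/(0.751−0.203) = 8.587/0.5480 = 15.67 mg/L.
e^(−k_d t) = e^(−0.203×3.089) = 0.5342; e^(−k_a t) = e^(−0.751×3.089) = 0.09831.
D = 15.67 × (0.5342 − 0.09831) + 2.61 × 0.09831 = 6.830 + 0.2566 = 7.087 mg/L.

D ≈ 7.09 mg/L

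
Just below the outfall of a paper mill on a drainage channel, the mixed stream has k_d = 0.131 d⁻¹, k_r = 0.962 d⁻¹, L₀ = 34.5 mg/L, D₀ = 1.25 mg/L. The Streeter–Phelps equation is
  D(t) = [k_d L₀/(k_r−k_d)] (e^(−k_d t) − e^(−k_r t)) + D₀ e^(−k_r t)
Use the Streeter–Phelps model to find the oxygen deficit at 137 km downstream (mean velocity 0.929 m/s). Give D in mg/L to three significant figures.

Travel time t = x/v = 137 km / (0.929 m/s) = 137000 m / 0.929 m/s = 147500 s = 1.707 d.
k_d L₀/(k_r−k_d) = 0.131×34.5/(0.962−0.131) = 4.519/0.8310 = 5.439 mg/L.
e^(−k_d t) = e^(−0.131×1.707) = 0.7996; e^(−k_r t) = e^(−0.962×1.707) = 0.1936.
D = 5.439 × (0.7996 − 0.1936) + 1.25 × 0.1936 = 3.296 + 0.2420 = 3.538 mg/L.

D ≈ 3.54 mg/L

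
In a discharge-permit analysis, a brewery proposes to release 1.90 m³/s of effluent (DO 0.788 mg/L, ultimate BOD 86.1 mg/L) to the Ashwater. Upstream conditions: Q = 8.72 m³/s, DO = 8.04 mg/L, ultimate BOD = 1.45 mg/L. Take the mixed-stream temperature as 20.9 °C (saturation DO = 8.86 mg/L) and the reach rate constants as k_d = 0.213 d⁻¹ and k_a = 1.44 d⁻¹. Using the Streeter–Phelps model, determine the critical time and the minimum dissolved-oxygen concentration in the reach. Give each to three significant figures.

Mixed DO = (8.72×8.04 + 1.90×0.788)/(8.72+1.90) = 71.61/10.62 = 6.743 mg/L.
Mixed L₀ = (8.72×1.45 + 1.90×86.1)/(10.62) = 176.2/10.62 = 16.59 mg/L.
Initial deficit D₀ = C_s − DO₀ = 8.86 − 6.743 = 2.117 mg/L.
t_c = (1/1.227) ln[(1.44/0.213)(1 − 2.117×1.227/(0.213×16.59))] = 0.8150 × ln(1.791) = 0.4751 d.
D_c = (0.213/1.44) × 16.59 × e^(−0.213×0.4751) = 0.1479 × 16.59 × 0.9038 = 2.218 mg/L.
Minimum DO = 8.86 − 2.218 = 6.642 mg/L.

t_c ≈ 0.475 d; minimum DO ≈ 6.64 mg/L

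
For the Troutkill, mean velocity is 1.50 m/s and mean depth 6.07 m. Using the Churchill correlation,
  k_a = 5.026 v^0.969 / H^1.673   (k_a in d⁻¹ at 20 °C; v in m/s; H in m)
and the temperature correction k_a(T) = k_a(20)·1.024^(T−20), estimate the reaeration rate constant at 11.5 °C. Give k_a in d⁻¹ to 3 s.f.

k_a ≈ 0.298 d⁻¹

k_a(20) = 5.026 × 1.50^0.969 / 6.07^1.673 = 5.026 × 1.481 / 20.43 = 0.3644 d⁻¹.
k_a(11.5) = 0.3644 × 1.024^(11.5−20) = 0.3644 × 0.8174 = 0.2979 d⁻¹.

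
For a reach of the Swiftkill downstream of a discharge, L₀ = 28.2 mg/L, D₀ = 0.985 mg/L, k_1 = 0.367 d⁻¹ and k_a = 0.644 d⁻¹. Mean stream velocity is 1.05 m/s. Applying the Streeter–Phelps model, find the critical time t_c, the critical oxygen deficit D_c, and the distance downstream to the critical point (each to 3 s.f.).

t_c ≈ 1.93 d; D_c ≈ 7.90 mg/L; x_c ≈ 175 km

At the critical point dD/dt = 0, so k_1 L₀ e^(−k_1 t) = k_a D. Substituting D(t) from the Streeter–Phelps equation and solving for t gives
t_c = ln[(k_a/k_1)(1 − D₀(k_a−k_1)/(k_1 L₀))] / (k_a−k_1).
Here k_a−k_1 = 0.2770 d⁻¹ and 1 − D₀(k_a−k_1)/(k_1 L₀) = 1 − 0.985×0.2770/(0.367×28.2) = 0.9736, so
t_c = ln(1.755 × 0.9736) / 0.2770 = 0.5356 / 0.2770 = 1.934 d.
L(t_c) = L₀ e^(−k_1 t_c) = 28.2 × 0.4918 = 13.87 mg/L, and at the critical point k_a D_c = k_1 L, so D_c = (0.367/0.644) × 13.87 = 7.904 mg/L.
x_c = v t_c = 1.05 m/s × 1.934 d × 86400 s/d = 175400 m ≈ 175 km.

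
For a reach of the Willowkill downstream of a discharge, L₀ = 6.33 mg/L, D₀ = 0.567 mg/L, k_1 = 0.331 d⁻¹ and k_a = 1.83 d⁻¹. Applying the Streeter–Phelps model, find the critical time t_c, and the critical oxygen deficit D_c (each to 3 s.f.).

t_c ≈ 0.794 d; D_c ≈ 0.880 mg/L

With k_a/k_1 = 5.529 and 1 − D₀(k_a−k_1)/(k_1 L₀) = 0.5943,
t_c = ln(5.529 × 0.5943) / (1.83 − 0.331) = ln(3.286) / 1.499 = 1.190/1.499 = 0.7936 d.
L(t_c) = L₀ e^(−k_1 t_c) = 6.33 × 0.7690 = 4.868 mg/L, and at the critical point k_a D_c = k_1 L, so D_c = (0.331/1.83) × 4.868 = 0.8804 mg/L.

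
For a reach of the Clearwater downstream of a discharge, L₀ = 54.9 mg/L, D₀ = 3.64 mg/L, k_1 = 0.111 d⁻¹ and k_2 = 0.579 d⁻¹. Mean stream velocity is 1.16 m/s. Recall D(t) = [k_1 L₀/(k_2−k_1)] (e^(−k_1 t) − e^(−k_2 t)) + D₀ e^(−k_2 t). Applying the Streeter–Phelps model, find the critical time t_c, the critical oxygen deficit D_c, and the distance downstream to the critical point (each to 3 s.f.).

At the critical point dD/dt = 0, so k_1 L₀ e^(−k_1 t) = k_2 D. Substituting D(t) from the Streeter–Phelps equation and solving for t gives
t_c = ln[(k_2/k_1)(1 − D₀(k_2−k_1)/(k_1 L₀))] / (k_2−k_1).
Here k_2−k_1 = 0.4680 d⁻¹ and 1 − D₀(k_2−k_1)/(k_1 L₀) = 1 − 3.64×0.4680/(0.111×54.9) = 0.7205, so
t_c = ln(5.216 × 0.7205) / 0.4680 = 1.324 / 0.4680 = 2.829 d.
L(t_c) = L₀ e^(−k_1 t_c) = 54.9 × 0.7305 = 40.11 mg/L, and at the critical point k_2 D_c = k_1 L, so D_c = (0.111/0.579) × 40.11 = 7.689 mg/L.
x_c = v t_c = 1.16 m/s × 2.829 d × 86400 s/d = 283500 m ≈ 284 km.

t_c ≈ 2.83 d; D_c ≈ 7.69 mg/L; x_c ≈ 284 km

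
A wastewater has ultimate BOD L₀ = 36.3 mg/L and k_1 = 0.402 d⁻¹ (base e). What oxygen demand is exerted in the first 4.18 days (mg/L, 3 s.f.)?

y_t = L₀(1 − e^(−k_1 t)) = 36.3 × (1 − e^(−0.402×4.18))
= 36.3 × (1 − 0.1863) = 36.3 × 0.8137 = 29.54 mg/L.

y ≈ 29.5 mg/L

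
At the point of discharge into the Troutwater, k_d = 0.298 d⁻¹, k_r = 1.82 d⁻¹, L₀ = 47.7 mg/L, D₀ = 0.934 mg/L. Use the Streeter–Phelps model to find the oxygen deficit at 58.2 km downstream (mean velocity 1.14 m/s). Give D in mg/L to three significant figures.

Travel time t = x/v = 58.2 km / (1.14 m/s) = 58200 m / 1.14 m/s = 51050 s = 0.5909 d.
k_d L₀/(k_r−k_d) = 0.298×47.7/(1.82−0.298) = 14.21/1.522 = 9.339 mg/L.
e^(−k_d t) = e^(−0.298×0.5909) = 0.8385; e^(−k_r t) = e^(−1.82×0.5909) = 0.3412.
D = 9.339 × (0.8385 − 0.3412) + 0.934 × 0.3412 = 4.645 + 0.3186 = 4.964 mg/L.

D ≈ 4.96 mg/L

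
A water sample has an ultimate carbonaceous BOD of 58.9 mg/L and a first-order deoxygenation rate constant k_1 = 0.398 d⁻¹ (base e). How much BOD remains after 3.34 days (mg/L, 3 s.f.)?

L_t = L₀ e^(−k_1 t) = 58.9 × e^(−0.398×3.34) = 58.9 × 0.2647 = 15.59 mg/L.

L ≈ 15.6 mg/L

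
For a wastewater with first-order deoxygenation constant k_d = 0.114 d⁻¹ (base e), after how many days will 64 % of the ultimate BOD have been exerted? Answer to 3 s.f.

y/L₀ = 1 − e^(−k_d t) = 0.64 ⇒ e^(−k_d t) = 0.360
t = −ln(0.360) / 0.114 = 1.022 / 0.114 = 8.962 d.

t ≈ 8.96 d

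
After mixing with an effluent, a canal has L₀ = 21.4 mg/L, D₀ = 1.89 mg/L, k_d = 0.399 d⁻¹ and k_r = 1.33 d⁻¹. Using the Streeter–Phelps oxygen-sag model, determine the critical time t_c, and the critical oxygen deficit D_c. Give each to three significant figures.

t_c ≈ 1.05 d; D_c ≈ 4.23 mg/L

At the critical point dD/dt = 0, so k_d L₀ e^(−k_d t) = k_r D. Substituting D(t) from the Streeter–Phelps equation and solving for t gives
t_c = ln[(k_r/k_d)(1 − D₀(k_r−k_d)/(k_d L₀))] / (k_r−k_d).
Here k_r−k_d = 0.9310 d⁻¹ and 1 − D₀(k_r−k_d)/(k_d L₀) = 1 − 1.89×0.9310/(0.399×21.4) = 0.7939, so
t_c = ln(3.333 × 0.7939) / 0.9310 = 0.9732 / 0.9310 = 1.045 d.
L(t_c) = L₀ e^(−k_d t_c) = 21.4 × 0.6590 = 14.10 mg/L, and at the critical point k_r D_c = k_d L, so D_c = (0.399/1.33) × 14.10 = 4.231 mg/L.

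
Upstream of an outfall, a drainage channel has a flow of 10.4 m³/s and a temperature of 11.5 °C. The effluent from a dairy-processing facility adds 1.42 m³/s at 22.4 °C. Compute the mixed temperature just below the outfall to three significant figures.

12.8 °C

Flow-weighted mixing: C = (Q_r C_r + Q_w C_w)/(Q_r + Q_w)
= (10.4×11.5 + 1.42×22.4)/(10.4 + 1.42) = 151.4/11.82 = 12.81 °C.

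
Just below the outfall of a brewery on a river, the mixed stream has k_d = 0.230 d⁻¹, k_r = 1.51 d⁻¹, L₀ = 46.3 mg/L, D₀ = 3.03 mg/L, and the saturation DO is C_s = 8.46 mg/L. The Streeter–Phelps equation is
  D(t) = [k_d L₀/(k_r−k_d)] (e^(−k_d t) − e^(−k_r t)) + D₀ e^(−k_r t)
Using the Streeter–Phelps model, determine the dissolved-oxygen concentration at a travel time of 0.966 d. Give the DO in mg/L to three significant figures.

k_d L₀/(k_r−k_d) = 0.230×46.3/(1.51−0.230) = 10.65/1.280 = 8.320 mg/L.
e^(−k_d t) = e^(−0.230×0.9660) = 0.8008; e^(−k_r t) = e^(−1.51×0.9660) = 0.2325.
D = 8.320 × (0.8008 − 0.2325) + 3.03 × 0.2325 = 4.727 + 0.7046 = 5.432 mg/L.
DO = C_s − D = 8.46 − 5.432 = 3.028 mg/L.

DO ≈ 3.03 mg/L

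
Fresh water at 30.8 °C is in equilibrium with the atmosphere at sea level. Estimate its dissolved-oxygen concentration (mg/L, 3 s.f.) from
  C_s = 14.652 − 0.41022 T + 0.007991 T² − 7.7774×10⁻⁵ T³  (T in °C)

C_s ≈ 7.33 mg/L

C_s = 14.652 − 0.41022×30.8 + 0.007991×30.8² − 7.7774×10⁻⁵×30.8³ = 7.325 mg/L.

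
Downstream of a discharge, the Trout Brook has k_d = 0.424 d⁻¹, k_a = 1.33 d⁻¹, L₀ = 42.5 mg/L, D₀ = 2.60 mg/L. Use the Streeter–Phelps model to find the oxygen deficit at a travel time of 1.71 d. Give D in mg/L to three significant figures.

D ≈ 7.85 mg/L

k_d L₀/(k_a−k_d) = 0.424×42.5/(1.33−0.424) = 18.02/0.9060 = 19.89 mg/L.
e^(−k_d t) = e^(−0.424×1.710) = 0.4843; e^(−k_a t) = e^(−1.33×1.710) = 0.1029.
D = 19.89 × (0.4843 − 0.1029) + 2.60 × 0.1029 = 7.587 + 0.2675 = 7.854 mg/L.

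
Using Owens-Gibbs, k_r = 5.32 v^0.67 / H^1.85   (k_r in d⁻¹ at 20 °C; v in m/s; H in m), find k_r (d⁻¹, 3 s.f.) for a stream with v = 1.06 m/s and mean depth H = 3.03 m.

k_r = 5.32 × 1.06^0.67 / 3.03^1.85 = 5.32 × 1.040 / 7.774 = 0.7115 d⁻¹.

k_r ≈ 0.712 d⁻¹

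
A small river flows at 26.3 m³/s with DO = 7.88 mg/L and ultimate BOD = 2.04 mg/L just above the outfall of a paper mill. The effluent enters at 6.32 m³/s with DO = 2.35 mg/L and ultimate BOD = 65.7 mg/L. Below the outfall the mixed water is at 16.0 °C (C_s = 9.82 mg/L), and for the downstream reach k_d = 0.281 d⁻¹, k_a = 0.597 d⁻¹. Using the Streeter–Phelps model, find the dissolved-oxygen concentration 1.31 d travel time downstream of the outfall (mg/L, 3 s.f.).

Mixed DO = (26.3×7.88 + 6.32×2.35)/(26.3+6.32) = 222.1/32.62 = 6.809 mg/L.
Mixed L₀ = (26.3×2.04 + 6.32×65.7)/(32.62) = 468.9/32.62 = 14.37 mg/L.
Initial deficit D₀ = C_s − DO₀ = 9.82 − 6.809 = 3.011 mg/L.
D(1.31) = [0.281×14.37/(0.597−0.281)](e^(−0.281×1.31) − e^(−0.597×1.31)) + 3.011 e^(−0.597×1.31)
= 12.78 × (0.6920 − 0.4575) + 3.011 × 0.4575 = 4.376 mg/L.
DO = 9.82 − 4.376 = 5.444 mg/L.

DO ≈ 5.44 mg/L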